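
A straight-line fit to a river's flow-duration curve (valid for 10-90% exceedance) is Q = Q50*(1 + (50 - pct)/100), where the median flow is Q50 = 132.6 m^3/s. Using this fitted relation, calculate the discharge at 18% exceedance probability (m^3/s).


Q = 132.6 * (1 + (50 - 18)/100) = 175.0320 m^3/s


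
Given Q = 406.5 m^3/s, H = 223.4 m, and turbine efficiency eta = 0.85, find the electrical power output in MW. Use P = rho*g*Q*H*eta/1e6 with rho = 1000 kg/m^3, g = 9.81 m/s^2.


P = 1000 * 9.81 * 406.5 * 223.4 * 0.85 / 1e6 = 757.2367 MW


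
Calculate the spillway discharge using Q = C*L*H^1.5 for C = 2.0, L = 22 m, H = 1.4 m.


Q = 2.0 * 22 * 1.4^1.5 = 72.8861 m^3/s


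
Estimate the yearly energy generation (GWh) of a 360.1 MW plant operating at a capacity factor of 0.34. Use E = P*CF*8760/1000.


E = 360.1 * 0.34 * 8760 / 1000 = 1072.5218 GWh


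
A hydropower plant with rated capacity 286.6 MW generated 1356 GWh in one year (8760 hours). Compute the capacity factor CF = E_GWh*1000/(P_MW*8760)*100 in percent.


CF = 1356 * 1000 / (286.6 * 8760) * 100 = 54.0106 %


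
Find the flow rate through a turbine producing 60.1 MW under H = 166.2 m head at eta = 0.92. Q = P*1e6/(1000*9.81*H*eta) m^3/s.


Q = 60.1 * 1e6 / (1000 * 9.81 * 166.2 * 0.92) = 40.0670 m^3/s


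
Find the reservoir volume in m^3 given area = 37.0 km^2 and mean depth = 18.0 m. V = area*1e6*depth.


V = 37.0 * 1e6 * 18.0 = 6.6600e+08 m^3


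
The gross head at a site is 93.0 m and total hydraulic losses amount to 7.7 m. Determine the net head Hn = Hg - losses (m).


Hn = 93.0 - 7.7 = 85.3000 m


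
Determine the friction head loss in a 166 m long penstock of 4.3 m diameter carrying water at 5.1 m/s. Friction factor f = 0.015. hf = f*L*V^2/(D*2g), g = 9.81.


hf = 0.015 * 166 * 5.1^2 / (4.3 * 2 * 9.81) = 0.7677 m


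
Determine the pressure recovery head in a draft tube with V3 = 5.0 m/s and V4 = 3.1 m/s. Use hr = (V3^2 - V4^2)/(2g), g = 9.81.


hr = (5.0^2 - 3.1^2) / (2*9.81) = 0.7844 m


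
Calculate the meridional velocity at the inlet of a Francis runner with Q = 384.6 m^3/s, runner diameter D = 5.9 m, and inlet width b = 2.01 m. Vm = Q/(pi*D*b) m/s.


Vm = 384.6 / (pi * 5.9 * 2.01) = 10.3231 m/s


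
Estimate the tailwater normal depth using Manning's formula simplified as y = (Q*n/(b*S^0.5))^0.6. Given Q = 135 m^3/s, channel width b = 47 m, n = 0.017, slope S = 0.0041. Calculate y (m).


y = (135 * 0.017 / (47 * 0.0041^0.5))^0.6 = 0.8499 m


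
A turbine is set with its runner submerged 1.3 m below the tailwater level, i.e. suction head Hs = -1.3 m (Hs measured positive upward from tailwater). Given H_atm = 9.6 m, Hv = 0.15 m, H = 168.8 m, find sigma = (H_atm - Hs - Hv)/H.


sigma = (9.6 - (-1.3) - 0.15) / 168.8 = 0.0637


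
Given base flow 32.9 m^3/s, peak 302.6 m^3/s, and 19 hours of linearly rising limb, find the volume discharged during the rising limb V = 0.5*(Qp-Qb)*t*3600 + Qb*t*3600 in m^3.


V = 0.5*(302.6 - 32.9)*19*3600 + 32.9*19*3600 = 1.1474e+07 m^3


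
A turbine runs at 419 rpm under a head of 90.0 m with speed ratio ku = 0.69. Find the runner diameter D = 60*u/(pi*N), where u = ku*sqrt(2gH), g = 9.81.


u = 0.69 * sqrt(2*9.81*90.0) = 28.9948 m/s
D = 60 * 28.9948 / (pi * 419) = 1.3216 m


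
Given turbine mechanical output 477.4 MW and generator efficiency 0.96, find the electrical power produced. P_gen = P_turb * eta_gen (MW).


P_gen = 477.4 * 0.96 = 458.3040 MW


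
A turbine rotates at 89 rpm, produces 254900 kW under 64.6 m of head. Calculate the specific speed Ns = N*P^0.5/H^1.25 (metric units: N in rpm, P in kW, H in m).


Ns = 89 * 254900^0.5 / 64.6^1.25 = 245.3490


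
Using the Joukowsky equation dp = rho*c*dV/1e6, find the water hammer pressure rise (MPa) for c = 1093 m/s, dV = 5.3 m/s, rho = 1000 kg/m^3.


dp = 1000 * 1093 * 5.3 / 1e6 = 5.7929 MPa


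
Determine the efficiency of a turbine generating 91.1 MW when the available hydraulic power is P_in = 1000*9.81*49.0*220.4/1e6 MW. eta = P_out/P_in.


P_in = 1000 * 9.81 * 49.0 * 220.4 / 1e6 = 105.9441 MW
eta = 91.1 / 105.9441 = 0.8599


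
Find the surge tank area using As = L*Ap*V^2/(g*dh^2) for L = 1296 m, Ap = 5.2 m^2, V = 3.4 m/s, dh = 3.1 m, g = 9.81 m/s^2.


As = 1296 * 5.2 * 3.4^2 / (9.81 * 3.1^2) = 826.3686 m^2


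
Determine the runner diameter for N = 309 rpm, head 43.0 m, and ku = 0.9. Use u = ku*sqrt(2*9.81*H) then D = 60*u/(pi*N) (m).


u = 0.9 * sqrt(2*9.81*43.0) = 26.1412 m/s
D = 60 * 26.1412 / (pi * 309) = 1.6157 m


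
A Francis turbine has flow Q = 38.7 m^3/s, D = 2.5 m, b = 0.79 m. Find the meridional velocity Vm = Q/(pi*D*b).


Vm = 38.7 / (pi * 2.5 * 0.79) = 6.2373 m/s


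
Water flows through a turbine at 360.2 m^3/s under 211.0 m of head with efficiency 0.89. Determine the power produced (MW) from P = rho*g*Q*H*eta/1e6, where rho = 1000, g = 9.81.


P = 1000 * 9.81 * 360.2 * 211.0 * 0.89 / 1e6 = 663.5676 MW


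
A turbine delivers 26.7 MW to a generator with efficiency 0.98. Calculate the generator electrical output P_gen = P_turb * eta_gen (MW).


P_gen = 26.7 * 0.98 = 26.1660 MW


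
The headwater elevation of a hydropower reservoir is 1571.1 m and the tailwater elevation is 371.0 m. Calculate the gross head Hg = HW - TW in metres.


Hg = 1571.1 - 371.0 = 1200.1000 m


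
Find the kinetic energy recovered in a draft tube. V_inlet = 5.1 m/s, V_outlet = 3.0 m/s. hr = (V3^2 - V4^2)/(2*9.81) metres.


hr = (5.1^2 - 3.0^2) / (2*9.81) = 0.8670 m


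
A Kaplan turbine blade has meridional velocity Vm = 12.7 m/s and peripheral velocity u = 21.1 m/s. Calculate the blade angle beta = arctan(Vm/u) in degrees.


beta = arctan(12.7 / 21.1) = 31.0436 degrees


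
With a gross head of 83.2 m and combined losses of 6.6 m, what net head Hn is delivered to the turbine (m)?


Hn = 83.2 - 6.6 = 76.6000 m


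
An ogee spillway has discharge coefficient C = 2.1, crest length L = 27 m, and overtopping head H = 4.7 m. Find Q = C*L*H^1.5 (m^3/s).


Q = 2.1 * 27 * 4.7^1.5 = 577.7366 m^3/s


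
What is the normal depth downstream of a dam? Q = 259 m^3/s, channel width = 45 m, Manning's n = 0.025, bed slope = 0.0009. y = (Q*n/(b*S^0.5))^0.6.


y = (259 * 0.025 / (45 * 0.0009^0.5))^0.6 = 2.5618 m


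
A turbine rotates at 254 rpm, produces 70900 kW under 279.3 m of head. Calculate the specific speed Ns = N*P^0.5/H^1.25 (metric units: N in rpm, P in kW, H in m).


Ns = 254 * 70900^0.5 / 279.3^1.25 = 59.2336


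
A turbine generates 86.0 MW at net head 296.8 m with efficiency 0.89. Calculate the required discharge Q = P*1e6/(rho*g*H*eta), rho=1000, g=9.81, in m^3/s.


Q = 86.0 * 1e6 / (1000 * 9.81 * 296.8 * 0.89) = 33.1876 m^3/s


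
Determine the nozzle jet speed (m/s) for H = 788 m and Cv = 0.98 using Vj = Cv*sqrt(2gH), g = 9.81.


Vj = 0.98 * sqrt(2*9.81*788) = 121.8537 m/s


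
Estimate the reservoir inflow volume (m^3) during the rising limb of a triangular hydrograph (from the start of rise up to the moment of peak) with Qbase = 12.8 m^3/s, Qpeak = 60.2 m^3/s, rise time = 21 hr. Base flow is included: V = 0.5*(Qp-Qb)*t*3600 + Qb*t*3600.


V = 0.5*(60.2 - 12.8)*21*3600 + 12.8*21*3600 = 2.7594e+06 m^3


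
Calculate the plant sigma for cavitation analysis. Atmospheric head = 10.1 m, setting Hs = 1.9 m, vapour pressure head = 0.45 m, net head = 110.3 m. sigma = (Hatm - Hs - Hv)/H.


sigma = (10.1 - 1.9 - 0.45) / 110.3 = 0.0703


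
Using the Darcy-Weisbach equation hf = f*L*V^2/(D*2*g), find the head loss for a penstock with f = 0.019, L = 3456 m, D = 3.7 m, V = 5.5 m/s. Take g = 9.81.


hf = 0.019 * 3456 * 5.5^2 / (3.7 * 2 * 9.81) = 27.3623 m


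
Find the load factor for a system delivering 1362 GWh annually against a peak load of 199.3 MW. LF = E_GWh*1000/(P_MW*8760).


LF = 1362 * 1000 / (199.3 * 8760) = 0.7801


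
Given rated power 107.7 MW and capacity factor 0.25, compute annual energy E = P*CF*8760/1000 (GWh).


E = 107.7 * 0.25 * 8760 / 1000 = 235.8630 GWh


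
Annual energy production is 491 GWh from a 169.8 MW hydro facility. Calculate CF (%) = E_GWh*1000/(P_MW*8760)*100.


CF = 491 * 1000 / (169.8 * 8760) * 100 = 33.0096 %


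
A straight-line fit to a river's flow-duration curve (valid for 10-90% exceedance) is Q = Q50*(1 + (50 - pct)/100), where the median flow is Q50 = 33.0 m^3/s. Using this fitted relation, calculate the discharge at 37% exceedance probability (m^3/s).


Q = 33.0 * (1 + (50 - 37)/100) = 37.2900 m^3/s


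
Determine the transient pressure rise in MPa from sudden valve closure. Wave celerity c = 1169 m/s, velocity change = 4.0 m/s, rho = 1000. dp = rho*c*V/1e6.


dp = 1000 * 1169 * 4.0 / 1e6 = 4.6760 MPa


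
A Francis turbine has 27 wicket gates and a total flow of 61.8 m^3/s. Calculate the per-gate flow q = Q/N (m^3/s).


q = 61.8 / 27 = 2.2889 m^3/s


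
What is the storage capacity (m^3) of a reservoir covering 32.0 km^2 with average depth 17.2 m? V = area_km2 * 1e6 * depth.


V = 32.0 * 1e6 * 17.2 = 5.5040e+08 m^3


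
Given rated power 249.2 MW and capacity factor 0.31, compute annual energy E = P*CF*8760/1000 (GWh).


E = 249.2 * 0.31 * 8760 / 1000 = 676.7275 GWh


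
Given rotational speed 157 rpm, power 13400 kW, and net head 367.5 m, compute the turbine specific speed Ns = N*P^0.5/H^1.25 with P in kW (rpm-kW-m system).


Ns = 157 * 13400^0.5 / 367.5^1.25 = 11.2948


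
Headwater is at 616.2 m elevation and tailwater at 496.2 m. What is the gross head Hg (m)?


Hg = 616.2 - 496.2 = 120.0000 m


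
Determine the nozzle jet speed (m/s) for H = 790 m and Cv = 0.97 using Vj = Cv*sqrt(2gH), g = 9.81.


Vj = 0.97 * sqrt(2*9.81*790) = 120.7632 m/s


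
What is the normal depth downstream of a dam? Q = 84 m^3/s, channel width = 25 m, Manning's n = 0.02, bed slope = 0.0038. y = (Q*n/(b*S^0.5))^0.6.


y = (84 * 0.02 / (25 * 0.0038^0.5))^0.6 = 1.0531 m


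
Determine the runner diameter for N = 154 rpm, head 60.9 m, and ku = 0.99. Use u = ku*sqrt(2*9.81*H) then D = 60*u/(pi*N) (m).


u = 0.99 * sqrt(2*9.81*60.9) = 34.2211 m/s
D = 60 * 34.2211 / (pi * 154) = 4.2440 m


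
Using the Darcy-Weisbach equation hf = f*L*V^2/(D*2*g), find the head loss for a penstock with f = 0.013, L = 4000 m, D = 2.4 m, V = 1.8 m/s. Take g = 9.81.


hf = 0.013 * 4000 * 1.8^2 / (2.4 * 2 * 9.81) = 3.5780 m


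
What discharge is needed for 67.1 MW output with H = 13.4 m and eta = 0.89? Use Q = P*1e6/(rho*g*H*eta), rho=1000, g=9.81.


Q = 67.1 * 1e6 / (1000 * 9.81 * 13.4 * 0.89) = 573.5334 m^3/s


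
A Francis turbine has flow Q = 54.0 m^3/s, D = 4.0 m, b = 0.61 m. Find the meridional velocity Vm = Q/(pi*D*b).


Vm = 54.0 / (pi * 4.0 * 0.61) = 7.0446 m/s


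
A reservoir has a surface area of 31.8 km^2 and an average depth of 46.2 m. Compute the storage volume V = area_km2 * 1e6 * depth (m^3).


V = 31.8 * 1e6 * 46.2 = 1.4692e+09 m^3


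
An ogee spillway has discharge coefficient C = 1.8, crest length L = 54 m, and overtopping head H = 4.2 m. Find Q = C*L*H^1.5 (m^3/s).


Q = 1.8 * 54 * 4.2^1.5 = 836.6430 m^3/s


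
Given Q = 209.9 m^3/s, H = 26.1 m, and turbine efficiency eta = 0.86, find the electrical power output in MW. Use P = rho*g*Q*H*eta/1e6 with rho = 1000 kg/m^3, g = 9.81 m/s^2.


P = 1000 * 9.81 * 209.9 * 26.1 * 0.86 / 1e6 = 46.2190 MW


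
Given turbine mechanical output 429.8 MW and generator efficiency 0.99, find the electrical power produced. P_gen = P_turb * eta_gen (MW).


P_gen = 429.8 * 0.99 = 425.5020 MW


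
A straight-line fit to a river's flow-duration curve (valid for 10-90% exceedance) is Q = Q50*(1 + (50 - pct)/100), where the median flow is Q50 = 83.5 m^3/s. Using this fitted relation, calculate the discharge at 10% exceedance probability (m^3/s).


Q = 83.5 * (1 + (50 - 10)/100) = 116.9000 m^3/s


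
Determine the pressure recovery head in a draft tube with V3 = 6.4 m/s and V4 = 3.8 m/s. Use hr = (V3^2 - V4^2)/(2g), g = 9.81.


hr = (6.4^2 - 3.8^2) / (2*9.81) = 1.3517 m


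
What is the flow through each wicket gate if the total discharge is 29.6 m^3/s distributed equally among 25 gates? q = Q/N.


q = 29.6 / 25 = 1.1840 m^3/s


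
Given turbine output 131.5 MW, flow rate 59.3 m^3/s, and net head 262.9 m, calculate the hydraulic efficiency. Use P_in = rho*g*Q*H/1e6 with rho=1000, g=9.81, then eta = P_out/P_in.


P_in = 1000 * 9.81 * 59.3 * 262.9 / 1e6 = 152.9376 MW
eta = 131.5 / 152.9376 = 0.8598


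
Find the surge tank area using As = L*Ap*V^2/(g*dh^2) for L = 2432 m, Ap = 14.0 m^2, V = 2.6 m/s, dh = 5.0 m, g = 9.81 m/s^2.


As = 2432 * 14.0 * 2.6^2 / (9.81 * 5.0^2) = 938.4892 m^2


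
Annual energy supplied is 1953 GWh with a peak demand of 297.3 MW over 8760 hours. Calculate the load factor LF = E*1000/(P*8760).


LF = 1953 * 1000 / (297.3 * 8760) = 0.7499


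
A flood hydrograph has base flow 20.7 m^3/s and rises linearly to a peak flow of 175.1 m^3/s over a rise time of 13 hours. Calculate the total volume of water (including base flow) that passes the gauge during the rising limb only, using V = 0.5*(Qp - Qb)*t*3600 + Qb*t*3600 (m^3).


V = 0.5*(175.1 - 20.7)*13*3600 + 20.7*13*3600 = 4.5817e+06 m^3


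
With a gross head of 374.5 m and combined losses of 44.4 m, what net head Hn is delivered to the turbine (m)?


Hn = 374.5 - 44.4 = 330.1000 m


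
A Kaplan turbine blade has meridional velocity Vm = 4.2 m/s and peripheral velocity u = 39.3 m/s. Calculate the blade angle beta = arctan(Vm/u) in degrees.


beta = arctan(4.2 / 39.3) = 6.1001 degrees


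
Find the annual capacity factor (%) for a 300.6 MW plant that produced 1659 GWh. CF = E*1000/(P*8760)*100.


CF = 1659 * 1000 / (300.6 * 8760) * 100 = 63.0019 %


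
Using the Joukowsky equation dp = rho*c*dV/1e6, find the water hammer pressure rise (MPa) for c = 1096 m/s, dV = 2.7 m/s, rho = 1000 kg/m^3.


dp = 1000 * 1096 * 2.7 / 1e6 = 2.9592 MPa


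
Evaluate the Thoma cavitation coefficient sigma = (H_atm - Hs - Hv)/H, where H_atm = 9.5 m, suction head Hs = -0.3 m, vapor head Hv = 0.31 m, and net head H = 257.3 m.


sigma = (9.5 - (-0.3) - 0.31) / 257.3 = 0.0369


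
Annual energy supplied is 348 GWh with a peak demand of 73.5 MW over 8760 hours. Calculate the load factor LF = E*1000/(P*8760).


LF = 348 * 1000 / (73.5 * 8760) = 0.5405


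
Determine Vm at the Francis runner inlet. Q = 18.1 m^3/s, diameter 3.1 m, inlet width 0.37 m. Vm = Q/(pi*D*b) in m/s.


Vm = 18.1 / (pi * 3.1 * 0.37) = 5.0230 m/s


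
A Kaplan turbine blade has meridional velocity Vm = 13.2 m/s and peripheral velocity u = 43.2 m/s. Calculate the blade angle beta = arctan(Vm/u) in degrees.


beta = arctan(13.2 / 43.2) = 16.9908 degrees


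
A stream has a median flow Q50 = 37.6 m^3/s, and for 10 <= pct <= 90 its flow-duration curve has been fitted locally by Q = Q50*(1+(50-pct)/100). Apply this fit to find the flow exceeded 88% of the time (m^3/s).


Q = 37.6 * (1 + (50 - 88)/100) = 23.3120 m^3/s


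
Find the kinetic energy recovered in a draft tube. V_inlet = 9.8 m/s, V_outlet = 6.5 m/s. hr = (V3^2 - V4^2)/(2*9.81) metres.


hr = (9.8^2 - 6.5^2) / (2*9.81) = 2.7416 m


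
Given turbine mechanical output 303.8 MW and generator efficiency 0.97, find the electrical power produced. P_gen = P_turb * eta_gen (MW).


P_gen = 303.8 * 0.97 = 294.6860 MW


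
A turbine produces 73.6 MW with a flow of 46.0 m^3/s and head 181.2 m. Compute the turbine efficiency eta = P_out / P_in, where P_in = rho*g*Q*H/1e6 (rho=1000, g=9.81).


P_in = 1000 * 9.81 * 46.0 * 181.2 / 1e6 = 81.7683 MW
eta = 73.6 / 81.7683 = 0.9001


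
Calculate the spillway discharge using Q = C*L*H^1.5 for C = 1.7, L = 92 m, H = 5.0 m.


Q = 1.7 * 92 * 5.0^1.5 = 1748.6052 m^3/s


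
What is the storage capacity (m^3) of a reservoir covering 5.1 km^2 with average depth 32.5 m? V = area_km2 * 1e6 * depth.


V = 5.1 * 1e6 * 32.5 = 1.6575e+08 m^3


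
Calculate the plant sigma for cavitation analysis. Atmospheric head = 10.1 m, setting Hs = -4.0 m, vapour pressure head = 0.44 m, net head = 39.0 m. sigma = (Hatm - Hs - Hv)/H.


sigma = (10.1 - (-4.0) - 0.44) / 39.0 = 0.3503


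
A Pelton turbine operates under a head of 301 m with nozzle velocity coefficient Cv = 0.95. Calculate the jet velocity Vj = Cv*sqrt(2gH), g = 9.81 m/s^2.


Vj = 0.95 * sqrt(2*9.81*301) = 73.0056 m/s


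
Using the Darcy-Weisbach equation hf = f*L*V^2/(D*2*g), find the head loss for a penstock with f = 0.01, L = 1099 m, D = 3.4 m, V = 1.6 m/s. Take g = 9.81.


hf = 0.01 * 1099 * 1.6^2 / (3.4 * 2 * 9.81) = 0.4218 m


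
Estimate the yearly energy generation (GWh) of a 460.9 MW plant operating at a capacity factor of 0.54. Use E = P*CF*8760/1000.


E = 460.9 * 0.54 * 8760 / 1000 = 2180.2414 GWh


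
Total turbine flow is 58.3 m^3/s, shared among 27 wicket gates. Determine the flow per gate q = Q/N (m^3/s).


q = 58.3 / 27 = 2.1593 m^3/s


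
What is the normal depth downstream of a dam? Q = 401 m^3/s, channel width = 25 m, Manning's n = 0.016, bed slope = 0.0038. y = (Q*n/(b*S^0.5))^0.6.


y = (401 * 0.016 / (25 * 0.0038^0.5))^0.6 = 2.3532 m


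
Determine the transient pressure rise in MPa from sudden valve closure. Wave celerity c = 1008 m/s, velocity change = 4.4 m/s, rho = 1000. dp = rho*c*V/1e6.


dp = 1000 * 1008 * 4.4 / 1e6 = 4.4352 MPa


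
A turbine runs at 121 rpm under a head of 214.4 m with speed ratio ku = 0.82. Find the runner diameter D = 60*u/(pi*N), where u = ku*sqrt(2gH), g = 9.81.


u = 0.82 * sqrt(2*9.81*214.4) = 53.1834 m/s
D = 60 * 53.1834 / (pi * 121) = 8.3944 m


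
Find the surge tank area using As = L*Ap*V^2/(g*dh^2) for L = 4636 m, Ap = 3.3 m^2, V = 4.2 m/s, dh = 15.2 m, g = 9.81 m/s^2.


As = 4636 * 3.3 * 4.2^2 / (9.81 * 15.2^2) = 119.0693 m^2


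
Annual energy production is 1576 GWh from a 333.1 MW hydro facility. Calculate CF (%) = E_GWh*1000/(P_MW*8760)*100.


CF = 1576 * 1000 / (333.1 * 8760) * 100 = 54.0104 %


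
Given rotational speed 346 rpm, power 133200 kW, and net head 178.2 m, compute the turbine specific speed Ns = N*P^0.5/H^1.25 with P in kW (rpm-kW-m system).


Ns = 346 * 133200^0.5 / 178.2^1.25 = 193.9517


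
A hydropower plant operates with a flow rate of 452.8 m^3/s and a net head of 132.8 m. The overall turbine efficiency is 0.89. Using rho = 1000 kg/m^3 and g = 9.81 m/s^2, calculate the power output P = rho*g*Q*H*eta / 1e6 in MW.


P = 1000 * 9.81 * 452.8 * 132.8 * 0.89 / 1e6 = 525.0051 MW


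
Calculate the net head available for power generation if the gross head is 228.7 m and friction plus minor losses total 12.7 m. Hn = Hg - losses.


Hn = 228.7 - 12.7 = 216.0000 m


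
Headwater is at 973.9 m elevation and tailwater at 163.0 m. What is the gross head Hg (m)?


Hg = 973.9 - 163.0 = 810.9000 m


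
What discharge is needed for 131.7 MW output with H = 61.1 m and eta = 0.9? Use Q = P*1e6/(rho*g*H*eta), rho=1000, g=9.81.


Q = 131.7 * 1e6 / (1000 * 9.81 * 61.1 * 0.9) = 244.1367 m^3/s


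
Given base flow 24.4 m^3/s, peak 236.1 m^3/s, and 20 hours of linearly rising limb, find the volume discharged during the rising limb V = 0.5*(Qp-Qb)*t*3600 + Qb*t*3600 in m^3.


V = 0.5*(236.1 - 24.4)*20*3600 + 24.4*20*3600 = 9.3780e+06 m^3


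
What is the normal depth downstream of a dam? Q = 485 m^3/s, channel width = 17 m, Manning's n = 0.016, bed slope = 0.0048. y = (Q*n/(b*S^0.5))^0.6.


y = (485 * 0.016 / (17 * 0.0048^0.5))^0.6 = 3.0994 m


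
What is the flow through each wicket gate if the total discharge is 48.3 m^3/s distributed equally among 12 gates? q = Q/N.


q = 48.3 / 12 = 4.0250 m^3/s


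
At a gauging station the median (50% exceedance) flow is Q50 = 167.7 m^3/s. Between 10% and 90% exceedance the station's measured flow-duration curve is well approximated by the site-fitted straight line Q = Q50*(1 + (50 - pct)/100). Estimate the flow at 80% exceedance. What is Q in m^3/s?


Q = 167.7 * (1 + (50 - 80)/100) = 117.3900 m^3/s


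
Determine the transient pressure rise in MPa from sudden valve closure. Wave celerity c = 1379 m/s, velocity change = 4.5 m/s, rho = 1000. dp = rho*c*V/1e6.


dp = 1000 * 1379 * 4.5 / 1e6 = 6.2055 MPa


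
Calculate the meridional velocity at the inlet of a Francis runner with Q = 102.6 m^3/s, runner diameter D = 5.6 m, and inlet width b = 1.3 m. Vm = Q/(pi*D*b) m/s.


Vm = 102.6 / (pi * 5.6 * 1.3) = 4.4861 m/s


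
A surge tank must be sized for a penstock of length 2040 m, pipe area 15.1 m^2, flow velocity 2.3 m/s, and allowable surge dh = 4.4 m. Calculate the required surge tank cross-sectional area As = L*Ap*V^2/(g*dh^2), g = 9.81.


As = 2040 * 15.1 * 2.3^2 / (9.81 * 4.4^2) = 858.0022 m^2


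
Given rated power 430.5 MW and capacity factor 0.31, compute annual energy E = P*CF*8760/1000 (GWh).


E = 430.5 * 0.31 * 8760 / 1000 = 1169.0658 GWh


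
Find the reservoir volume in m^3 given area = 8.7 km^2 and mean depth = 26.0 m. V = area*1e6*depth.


V = 8.7 * 1e6 * 26.0 = 2.2620e+08 m^3


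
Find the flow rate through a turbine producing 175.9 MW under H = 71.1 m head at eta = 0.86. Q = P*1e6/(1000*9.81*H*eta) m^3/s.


Q = 175.9 * 1e6 / (1000 * 9.81 * 71.1 * 0.86) = 293.2438 m^3/s


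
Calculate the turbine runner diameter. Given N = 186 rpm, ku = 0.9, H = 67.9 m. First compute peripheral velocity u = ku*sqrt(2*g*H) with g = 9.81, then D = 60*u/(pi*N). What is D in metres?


u = 0.9 * sqrt(2*9.81*67.9) = 32.8494 m/s
D = 60 * 32.8494 / (pi * 186) = 3.3730 m


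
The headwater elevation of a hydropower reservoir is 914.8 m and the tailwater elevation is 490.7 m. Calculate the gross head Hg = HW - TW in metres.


Hg = 914.8 - 490.7 = 424.1000 m


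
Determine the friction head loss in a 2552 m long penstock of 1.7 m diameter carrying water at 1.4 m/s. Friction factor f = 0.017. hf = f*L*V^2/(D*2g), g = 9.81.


hf = 0.017 * 2552 * 1.4^2 / (1.7 * 2 * 9.81) = 2.5494 m


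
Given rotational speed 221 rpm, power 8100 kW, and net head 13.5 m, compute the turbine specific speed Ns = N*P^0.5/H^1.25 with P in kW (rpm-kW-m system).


Ns = 221 * 8100^0.5 / 13.5^1.25 = 768.6304


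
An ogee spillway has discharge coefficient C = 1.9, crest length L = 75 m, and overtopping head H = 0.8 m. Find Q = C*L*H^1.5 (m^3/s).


Q = 1.9 * 75 * 0.8^1.5 = 101.9647 m^3/s


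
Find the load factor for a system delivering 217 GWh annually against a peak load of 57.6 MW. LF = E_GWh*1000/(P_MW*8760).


LF = 217 * 1000 / (57.6 * 8760) = 0.4301


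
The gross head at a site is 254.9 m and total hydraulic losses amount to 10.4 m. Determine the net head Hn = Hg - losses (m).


Hn = 254.9 - 10.4 = 244.5000 m


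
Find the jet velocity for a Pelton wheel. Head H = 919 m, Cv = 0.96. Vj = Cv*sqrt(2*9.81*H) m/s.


Vj = 0.96 * sqrt(2*9.81*919) = 128.9076 m/s


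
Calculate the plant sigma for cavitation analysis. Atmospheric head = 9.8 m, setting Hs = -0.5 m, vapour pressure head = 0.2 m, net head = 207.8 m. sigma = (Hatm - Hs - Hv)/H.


sigma = (9.8 - (-0.5) - 0.2) / 207.8 = 0.0486


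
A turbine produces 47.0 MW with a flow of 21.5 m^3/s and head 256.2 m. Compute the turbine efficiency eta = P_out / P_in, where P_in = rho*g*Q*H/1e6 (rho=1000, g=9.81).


P_in = 1000 * 9.81 * 21.5 * 256.2 / 1e6 = 54.0364 MW
eta = 47.0 / 54.0364 = 0.8698


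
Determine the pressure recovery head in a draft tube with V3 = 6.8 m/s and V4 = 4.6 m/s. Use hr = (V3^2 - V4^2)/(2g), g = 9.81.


hr = (6.8^2 - 4.6^2) / (2*9.81) = 1.2783 m


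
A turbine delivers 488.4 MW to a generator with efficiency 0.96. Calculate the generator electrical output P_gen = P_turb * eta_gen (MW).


P_gen = 488.4 * 0.96 = 468.8640 MW


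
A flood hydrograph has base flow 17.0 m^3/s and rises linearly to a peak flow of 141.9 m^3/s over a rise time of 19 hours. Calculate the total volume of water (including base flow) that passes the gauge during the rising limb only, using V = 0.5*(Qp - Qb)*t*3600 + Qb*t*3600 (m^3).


V = 0.5*(141.9 - 17.0)*19*3600 + 17.0*19*3600 = 5.4344e+06 m^3


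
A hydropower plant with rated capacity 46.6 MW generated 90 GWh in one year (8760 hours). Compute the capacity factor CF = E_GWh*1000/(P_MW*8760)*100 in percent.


CF = 90 * 1000 / (46.6 * 8760) * 100 = 22.0472 %


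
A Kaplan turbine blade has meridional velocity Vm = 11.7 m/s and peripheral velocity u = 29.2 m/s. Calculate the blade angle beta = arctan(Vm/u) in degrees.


beta = arctan(11.7 / 29.2) = 21.8352 degrees


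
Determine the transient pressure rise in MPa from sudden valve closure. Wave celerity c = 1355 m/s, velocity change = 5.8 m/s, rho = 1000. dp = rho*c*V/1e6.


dp = 1000 * 1355 * 5.8 / 1e6 = 7.8590 MPa


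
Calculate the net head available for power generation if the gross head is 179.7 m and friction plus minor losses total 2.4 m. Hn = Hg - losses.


Hn = 179.7 - 2.4 = 177.3000 m


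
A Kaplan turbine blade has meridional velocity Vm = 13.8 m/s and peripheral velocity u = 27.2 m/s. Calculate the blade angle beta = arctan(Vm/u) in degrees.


beta = arctan(13.8 / 27.2) = 26.9011 degrees


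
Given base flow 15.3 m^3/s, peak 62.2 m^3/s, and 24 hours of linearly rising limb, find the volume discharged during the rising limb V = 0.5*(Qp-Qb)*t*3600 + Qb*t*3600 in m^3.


V = 0.5*(62.2 - 15.3)*24*3600 + 15.3*24*3600 = 3.3480e+06 m^3


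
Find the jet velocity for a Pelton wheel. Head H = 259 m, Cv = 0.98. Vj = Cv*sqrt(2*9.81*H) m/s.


Vj = 0.98 * sqrt(2*9.81*259) = 69.8595 m/s


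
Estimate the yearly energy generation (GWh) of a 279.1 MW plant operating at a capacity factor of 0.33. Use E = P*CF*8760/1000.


E = 279.1 * 0.33 * 8760 / 1000 = 806.8223 GWh


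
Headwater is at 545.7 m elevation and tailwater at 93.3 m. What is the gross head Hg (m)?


Hg = 545.7 - 93.3 = 452.4000 m


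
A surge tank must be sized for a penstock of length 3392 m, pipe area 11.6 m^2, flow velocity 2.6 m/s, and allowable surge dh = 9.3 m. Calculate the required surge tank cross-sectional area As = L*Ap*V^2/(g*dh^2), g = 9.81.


As = 3392 * 11.6 * 2.6^2 / (9.81 * 9.3^2) = 313.4914 m^2


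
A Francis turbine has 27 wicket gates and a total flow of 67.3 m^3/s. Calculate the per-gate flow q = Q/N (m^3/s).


q = 67.3 / 27 = 2.4926 m^3/s


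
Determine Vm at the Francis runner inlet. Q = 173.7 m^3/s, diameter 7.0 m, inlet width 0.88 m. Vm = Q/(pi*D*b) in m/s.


Vm = 173.7 / (pi * 7.0 * 0.88) = 8.9757 m/s


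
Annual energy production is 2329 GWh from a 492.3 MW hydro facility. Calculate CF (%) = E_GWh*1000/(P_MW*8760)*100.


CF = 2329 * 1000 / (492.3 * 8760) * 100 = 54.0052 %


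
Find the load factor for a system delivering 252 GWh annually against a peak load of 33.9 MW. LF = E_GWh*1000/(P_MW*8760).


LF = 252 * 1000 / (33.9 * 8760) = 0.8486


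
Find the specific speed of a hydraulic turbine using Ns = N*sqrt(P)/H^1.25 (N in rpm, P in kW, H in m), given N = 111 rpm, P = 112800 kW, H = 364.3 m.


Ns = 111 * 112800^0.5 / 364.3^1.25 = 23.4236


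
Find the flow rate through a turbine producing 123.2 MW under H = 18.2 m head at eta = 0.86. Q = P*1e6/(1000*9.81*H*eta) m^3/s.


Q = 123.2 * 1e6 / (1000 * 9.81 * 18.2 * 0.86) = 802.3648 m^3/s


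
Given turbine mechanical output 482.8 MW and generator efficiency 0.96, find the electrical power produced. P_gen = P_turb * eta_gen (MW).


P_gen = 482.8 * 0.96 = 463.4880 MW


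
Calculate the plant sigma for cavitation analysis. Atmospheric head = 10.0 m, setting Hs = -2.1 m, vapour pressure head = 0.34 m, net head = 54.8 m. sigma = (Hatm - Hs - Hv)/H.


sigma = (10.0 - (-2.1) - 0.34) / 54.8 = 0.2146


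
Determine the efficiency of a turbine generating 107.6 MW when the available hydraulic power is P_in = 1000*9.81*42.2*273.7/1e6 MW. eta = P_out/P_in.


P_in = 1000 * 9.81 * 42.2 * 273.7 / 1e6 = 113.3069 MW
eta = 107.6 / 113.3069 = 0.9496


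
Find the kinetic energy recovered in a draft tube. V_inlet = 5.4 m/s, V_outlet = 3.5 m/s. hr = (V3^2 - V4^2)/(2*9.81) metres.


hr = (5.4^2 - 3.5^2) / (2*9.81) = 0.8619 m


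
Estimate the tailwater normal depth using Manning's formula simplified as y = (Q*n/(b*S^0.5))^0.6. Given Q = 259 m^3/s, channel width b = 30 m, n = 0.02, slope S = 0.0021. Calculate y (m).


y = (259 * 0.02 / (30 * 0.0021^0.5))^0.6 = 2.2165 m


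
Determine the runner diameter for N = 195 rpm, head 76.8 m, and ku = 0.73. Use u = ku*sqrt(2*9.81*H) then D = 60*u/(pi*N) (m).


u = 0.73 * sqrt(2*9.81*76.8) = 28.3369 m/s
D = 60 * 28.3369 / (pi * 195) = 2.7754 m


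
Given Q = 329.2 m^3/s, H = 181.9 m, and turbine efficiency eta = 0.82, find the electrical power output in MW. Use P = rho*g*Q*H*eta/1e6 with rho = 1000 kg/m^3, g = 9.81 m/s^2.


P = 1000 * 9.81 * 329.2 * 181.9 * 0.82 / 1e6 = 481.6986 MW


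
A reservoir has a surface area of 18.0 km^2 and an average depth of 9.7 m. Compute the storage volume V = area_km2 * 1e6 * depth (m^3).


V = 18.0 * 1e6 * 9.7 = 1.7460e+08 m^3


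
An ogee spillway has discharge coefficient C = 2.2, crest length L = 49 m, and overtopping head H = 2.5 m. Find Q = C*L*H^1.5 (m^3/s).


Q = 2.2 * 49 * 2.5^1.5 = 426.1169 m^3/s


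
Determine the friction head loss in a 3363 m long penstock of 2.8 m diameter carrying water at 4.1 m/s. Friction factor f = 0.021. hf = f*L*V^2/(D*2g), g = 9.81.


hf = 0.021 * 3363 * 4.1^2 / (2.8 * 2 * 9.81) = 21.6101 m


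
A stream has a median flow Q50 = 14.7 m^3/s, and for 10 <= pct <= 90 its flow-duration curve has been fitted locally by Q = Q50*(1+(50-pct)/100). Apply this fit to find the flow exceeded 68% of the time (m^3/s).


Q = 14.7 * (1 + (50 - 68)/100) = 12.0540 m^3/s


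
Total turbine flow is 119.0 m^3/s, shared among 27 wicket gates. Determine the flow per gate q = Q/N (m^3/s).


q = 119.0 / 27 = 4.4074 m^3/s


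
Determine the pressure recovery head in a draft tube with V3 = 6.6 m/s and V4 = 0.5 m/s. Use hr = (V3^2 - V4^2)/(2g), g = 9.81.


hr = (6.6^2 - 0.5^2) / (2*9.81) = 2.2074 m


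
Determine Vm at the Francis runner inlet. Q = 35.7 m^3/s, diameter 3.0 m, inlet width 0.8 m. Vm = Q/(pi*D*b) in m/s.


Vm = 35.7 / (pi * 3.0 * 0.8) = 4.7349 m/s


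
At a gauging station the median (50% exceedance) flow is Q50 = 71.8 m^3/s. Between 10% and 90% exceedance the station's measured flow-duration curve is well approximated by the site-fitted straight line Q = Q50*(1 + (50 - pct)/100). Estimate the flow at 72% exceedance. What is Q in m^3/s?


Q = 71.8 * (1 + (50 - 72)/100) = 56.0040 m^3/s


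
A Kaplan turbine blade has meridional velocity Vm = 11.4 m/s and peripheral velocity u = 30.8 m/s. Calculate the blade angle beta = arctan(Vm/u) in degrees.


beta = arctan(11.4 / 30.8) = 20.3110 degrees


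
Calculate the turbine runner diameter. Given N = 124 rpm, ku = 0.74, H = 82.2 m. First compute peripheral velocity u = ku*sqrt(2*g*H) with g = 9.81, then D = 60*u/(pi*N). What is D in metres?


u = 0.74 * sqrt(2*9.81*82.2) = 29.7178 m/s
D = 60 * 29.7178 / (pi * 124) = 4.5772 m


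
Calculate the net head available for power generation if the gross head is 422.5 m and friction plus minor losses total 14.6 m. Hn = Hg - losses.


Hn = 422.5 - 14.6 = 407.9000 m


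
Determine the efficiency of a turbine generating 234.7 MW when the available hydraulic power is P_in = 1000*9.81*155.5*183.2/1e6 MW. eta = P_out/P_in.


P_in = 1000 * 9.81 * 155.5 * 183.2 / 1e6 = 279.4634 MW
eta = 234.7 / 279.4634 = 0.8398


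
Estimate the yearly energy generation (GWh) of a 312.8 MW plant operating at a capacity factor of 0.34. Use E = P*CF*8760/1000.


E = 312.8 * 0.34 * 8760 / 1000 = 931.6435 GWh


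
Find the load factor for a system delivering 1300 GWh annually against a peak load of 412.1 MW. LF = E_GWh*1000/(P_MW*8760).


LF = 1300 * 1000 / (412.1 * 8760) = 0.3601


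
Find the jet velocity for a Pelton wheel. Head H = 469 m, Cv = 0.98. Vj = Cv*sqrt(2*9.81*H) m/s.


Vj = 0.98 * sqrt(2*9.81*469) = 94.0074 m/s


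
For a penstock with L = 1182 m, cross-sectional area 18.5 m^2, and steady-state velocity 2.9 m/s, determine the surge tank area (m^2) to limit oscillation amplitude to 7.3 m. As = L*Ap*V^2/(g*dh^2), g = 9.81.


As = 1182 * 18.5 * 2.9^2 / (9.81 * 7.3^2) = 351.7795 m^2


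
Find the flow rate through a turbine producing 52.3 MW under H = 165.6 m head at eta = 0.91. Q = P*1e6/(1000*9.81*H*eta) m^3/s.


Q = 52.3 * 1e6 / (1000 * 9.81 * 165.6 * 0.91) = 35.3778 m^3/s


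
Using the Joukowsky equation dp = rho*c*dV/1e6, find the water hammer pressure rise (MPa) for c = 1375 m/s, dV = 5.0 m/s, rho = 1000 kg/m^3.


dp = 1000 * 1375 * 5.0 / 1e6 = 6.8750 MPa


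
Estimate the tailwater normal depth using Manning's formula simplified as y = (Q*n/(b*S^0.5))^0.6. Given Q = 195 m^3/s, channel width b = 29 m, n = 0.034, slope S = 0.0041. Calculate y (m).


y = (195 * 0.034 / (29 * 0.0041^0.5))^0.6 = 2.1460 m


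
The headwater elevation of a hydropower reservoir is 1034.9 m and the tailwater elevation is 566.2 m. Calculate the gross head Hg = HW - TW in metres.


Hg = 1034.9 - 566.2 = 468.7000 m


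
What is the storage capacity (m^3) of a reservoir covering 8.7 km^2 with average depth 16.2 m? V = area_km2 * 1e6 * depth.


V = 8.7 * 1e6 * 16.2 = 1.4094e+08 m^3


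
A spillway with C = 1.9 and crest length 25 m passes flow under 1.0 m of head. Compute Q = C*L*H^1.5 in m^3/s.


Q = 1.9 * 25 * 1.0^1.5 = 47.5000 m^3/s


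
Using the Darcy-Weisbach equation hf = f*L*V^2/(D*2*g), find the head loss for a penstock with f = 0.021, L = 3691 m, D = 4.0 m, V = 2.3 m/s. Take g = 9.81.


hf = 0.021 * 3691 * 2.3^2 / (4.0 * 2 * 9.81) = 5.2247 m


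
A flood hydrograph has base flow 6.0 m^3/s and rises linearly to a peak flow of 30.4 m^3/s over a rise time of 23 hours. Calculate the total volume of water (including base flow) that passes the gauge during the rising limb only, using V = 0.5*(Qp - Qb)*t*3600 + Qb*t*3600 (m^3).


V = 0.5*(30.4 - 6.0)*23*3600 + 6.0*23*3600 = 1.5070e+06 m^3


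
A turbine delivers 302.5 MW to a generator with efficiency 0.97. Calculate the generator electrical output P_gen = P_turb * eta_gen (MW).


P_gen = 302.5 * 0.97 = 293.4250 MW


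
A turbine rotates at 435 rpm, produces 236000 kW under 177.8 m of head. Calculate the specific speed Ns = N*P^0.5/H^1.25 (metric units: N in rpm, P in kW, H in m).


Ns = 435 * 236000^0.5 / 177.8^1.25 = 325.4847


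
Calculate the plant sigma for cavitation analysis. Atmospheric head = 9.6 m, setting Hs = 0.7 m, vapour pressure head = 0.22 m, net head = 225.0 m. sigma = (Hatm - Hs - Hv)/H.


sigma = (9.6 - 0.7 - 0.22) / 225.0 = 0.0386


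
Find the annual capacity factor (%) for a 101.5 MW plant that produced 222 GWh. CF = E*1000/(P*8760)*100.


CF = 222 * 1000 / (101.5 * 8760) * 100 = 24.9679 %


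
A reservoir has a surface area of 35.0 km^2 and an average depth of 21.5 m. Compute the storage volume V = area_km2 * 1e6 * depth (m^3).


V = 35.0 * 1e6 * 21.5 = 7.5250e+08 m^3


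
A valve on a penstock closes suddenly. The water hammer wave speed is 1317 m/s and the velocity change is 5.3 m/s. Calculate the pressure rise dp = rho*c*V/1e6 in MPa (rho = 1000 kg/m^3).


dp = 1000 * 1317 * 5.3 / 1e6 = 6.9801 MPa


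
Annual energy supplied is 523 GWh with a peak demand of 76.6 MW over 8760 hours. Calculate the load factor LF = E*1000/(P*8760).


LF = 523 * 1000 / (76.6 * 8760) = 0.7794


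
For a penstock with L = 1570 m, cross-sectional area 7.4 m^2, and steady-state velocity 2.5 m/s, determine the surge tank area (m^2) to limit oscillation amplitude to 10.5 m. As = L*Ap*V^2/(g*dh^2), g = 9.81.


As = 1570 * 7.4 * 2.5^2 / (9.81 * 10.5^2) = 67.1373 m^2


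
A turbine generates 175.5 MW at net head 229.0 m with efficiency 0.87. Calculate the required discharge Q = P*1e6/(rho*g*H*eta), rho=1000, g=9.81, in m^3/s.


Q = 175.5 * 1e6 / (1000 * 9.81 * 229.0 * 0.87) = 89.7953 m^3/s


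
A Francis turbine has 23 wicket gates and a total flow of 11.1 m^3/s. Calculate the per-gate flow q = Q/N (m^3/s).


q = 11.1 / 23 = 0.4826 m^3/s


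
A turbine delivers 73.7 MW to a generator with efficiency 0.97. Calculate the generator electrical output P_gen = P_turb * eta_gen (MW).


P_gen = 73.7 * 0.97 = 71.4890 MW


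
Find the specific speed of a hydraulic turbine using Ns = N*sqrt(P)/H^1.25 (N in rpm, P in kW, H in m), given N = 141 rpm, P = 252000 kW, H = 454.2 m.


Ns = 141 * 252000^0.5 / 454.2^1.25 = 33.7567


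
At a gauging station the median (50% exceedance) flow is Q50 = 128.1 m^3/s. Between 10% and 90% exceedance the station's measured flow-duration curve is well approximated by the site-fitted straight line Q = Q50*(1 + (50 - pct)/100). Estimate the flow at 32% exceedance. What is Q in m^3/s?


Q = 128.1 * (1 + (50 - 32)/100) = 151.1580 m^3/s


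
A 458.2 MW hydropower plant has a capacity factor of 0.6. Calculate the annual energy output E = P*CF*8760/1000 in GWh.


E = 458.2 * 0.6 * 8760 / 1000 = 2408.2992 GWh


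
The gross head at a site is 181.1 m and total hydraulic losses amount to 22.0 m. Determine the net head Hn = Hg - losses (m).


Hn = 181.1 - 22.0 = 159.1000 m


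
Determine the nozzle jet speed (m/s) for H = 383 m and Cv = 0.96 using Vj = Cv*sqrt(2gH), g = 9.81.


Vj = 0.96 * sqrt(2*9.81*383) = 83.2185 m/s


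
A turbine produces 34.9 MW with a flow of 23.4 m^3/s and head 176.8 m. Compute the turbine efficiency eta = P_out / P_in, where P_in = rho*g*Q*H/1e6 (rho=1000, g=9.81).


P_in = 1000 * 9.81 * 23.4 * 176.8 / 1e6 = 40.5851 MW
eta = 34.9 / 40.5851 = 0.8599


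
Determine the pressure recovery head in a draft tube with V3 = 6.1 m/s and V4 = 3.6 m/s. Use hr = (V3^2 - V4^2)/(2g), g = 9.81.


hr = (6.1^2 - 3.6^2) / (2*9.81) = 1.2360 m


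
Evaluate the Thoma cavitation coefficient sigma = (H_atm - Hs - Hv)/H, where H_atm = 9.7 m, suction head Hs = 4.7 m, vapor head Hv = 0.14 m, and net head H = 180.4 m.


sigma = (9.7 - 4.7 - 0.14) / 180.4 = 0.0269


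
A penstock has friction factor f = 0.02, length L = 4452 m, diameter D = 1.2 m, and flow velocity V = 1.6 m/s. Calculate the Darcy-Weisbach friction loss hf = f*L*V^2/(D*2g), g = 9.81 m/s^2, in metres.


hf = 0.02 * 4452 * 1.6^2 / (1.2 * 2 * 9.81) = 9.6815 m


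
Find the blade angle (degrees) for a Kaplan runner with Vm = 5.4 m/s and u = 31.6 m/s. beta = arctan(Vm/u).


beta = arctan(5.4 / 31.6) = 9.6974 degrees


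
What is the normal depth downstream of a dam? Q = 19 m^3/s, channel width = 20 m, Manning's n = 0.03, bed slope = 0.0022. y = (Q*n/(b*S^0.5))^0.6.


y = (19 * 0.03 / (20 * 0.0022^0.5))^0.6 = 0.7416 m


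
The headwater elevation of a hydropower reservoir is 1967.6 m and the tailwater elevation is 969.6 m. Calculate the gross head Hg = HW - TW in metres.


Hg = 1967.6 - 969.6 = 998.0000 m


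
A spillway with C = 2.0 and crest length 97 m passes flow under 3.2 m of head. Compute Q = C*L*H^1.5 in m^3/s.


Q = 2.0 * 97 * 3.2^1.5 = 1110.5208 m^3/s


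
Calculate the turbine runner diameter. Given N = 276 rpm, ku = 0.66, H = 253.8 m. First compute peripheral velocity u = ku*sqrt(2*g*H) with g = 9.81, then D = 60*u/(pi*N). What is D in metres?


u = 0.66 * sqrt(2*9.81*253.8) = 46.5735 m/s
D = 60 * 46.5735 / (pi * 276) = 3.2228 m


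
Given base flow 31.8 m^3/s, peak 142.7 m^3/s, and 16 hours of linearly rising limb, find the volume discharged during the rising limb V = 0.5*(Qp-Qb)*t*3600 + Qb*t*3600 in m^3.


V = 0.5*(142.7 - 31.8)*16*3600 + 31.8*16*3600 = 5.0256e+06 m^3
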